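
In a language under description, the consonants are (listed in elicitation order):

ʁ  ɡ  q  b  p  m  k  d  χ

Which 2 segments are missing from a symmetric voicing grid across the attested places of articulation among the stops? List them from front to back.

/t/, /ɢ/

Voiceless: /p/ (bilabial), /k/ (velar), /q/ (uvular).
Voiced: /b/ (bilabial), /d/ (alveolar), /ɡ/ (velar).
Gaps, from front to back: alveolar lacks voiceless (/t/); uvular lacks voiced (/ɢ/).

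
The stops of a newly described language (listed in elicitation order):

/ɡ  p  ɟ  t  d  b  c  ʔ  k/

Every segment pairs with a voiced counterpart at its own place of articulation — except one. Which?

/ʔ/

Bilabial: /p/ ~ /b/
Alveolar: /t/ ~ /d/
Palatal: /c/ ~ /ɟ/
Velar: /k/ ~ /ɡ/
Glottal: only /ʔ/ (voiceless); no voiced partner.
So /ʔ/ is the unpaired segment.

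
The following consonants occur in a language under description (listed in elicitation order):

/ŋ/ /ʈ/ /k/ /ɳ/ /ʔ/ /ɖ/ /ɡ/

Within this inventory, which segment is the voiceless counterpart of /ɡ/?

/k/

/ɡ/ is a voiced velar stop.
The voiceless counterpart is a voiceless velar stop — in this inventory, /k/.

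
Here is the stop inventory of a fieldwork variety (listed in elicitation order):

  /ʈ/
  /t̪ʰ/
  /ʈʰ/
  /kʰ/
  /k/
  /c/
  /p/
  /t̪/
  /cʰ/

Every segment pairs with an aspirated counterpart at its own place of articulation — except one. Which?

Dental: /t̪/ ~ /t̪ʰ/
Retroflex: /ʈ/ ~ /ʈʰ/
Palatal: /c/ ~ /cʰ/
Velar: /k/ ~ /kʰ/
Bilabial: only /p/ (plain); no aspirated partner.
So /p/ is the unpaired segment.

/p/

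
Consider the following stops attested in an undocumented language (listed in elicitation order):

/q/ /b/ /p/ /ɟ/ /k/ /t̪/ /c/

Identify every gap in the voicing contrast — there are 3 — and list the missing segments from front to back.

place of articulation  voiceless  voiced  
bilabial          p         b       
dental            t̪        —       
palatal           c         ɟ       
velar             k         —       
uvular            q         —       
Gaps, from front to back: dental lacks voiced (/d̪/); velar lacks voiced (/ɡ/); uvular lacks voiced (/ɢ/).

/d̪/, /ɡ/, /ɢ/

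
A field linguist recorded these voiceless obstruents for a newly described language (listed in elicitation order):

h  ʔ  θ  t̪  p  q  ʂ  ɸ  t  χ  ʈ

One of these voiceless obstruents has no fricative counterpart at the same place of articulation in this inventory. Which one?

/t/

Bilabial: /p/ ~ /ɸ/
Dental: /t̪/ ~ /θ/
Retroflex: /ʈ/ ~ /ʂ/
Uvular: /q/ ~ /χ/
Glottal: /ʔ/ ~ /h/
Alveolar: only /t/ (stop); no fricative partner.
So /t/ is the unpaired segment.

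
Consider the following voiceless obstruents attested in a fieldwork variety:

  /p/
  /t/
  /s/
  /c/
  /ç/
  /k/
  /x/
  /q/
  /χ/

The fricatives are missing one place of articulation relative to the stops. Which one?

Stop: /p/ (bilabial), /t/ (alveolar), /c/ (palatal), /k/ (velar), /q/ (uvular).
Fricative: /s/ (alveolar), /ç/ (palatal), /x/ (velar), /χ/ (uvular).
Every place of articulation has a fricative member except bilabial, where /ɸ/ would be expected.

bilabial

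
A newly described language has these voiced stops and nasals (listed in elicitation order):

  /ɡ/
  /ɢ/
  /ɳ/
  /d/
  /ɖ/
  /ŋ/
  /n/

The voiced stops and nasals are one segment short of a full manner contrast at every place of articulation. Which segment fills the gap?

Oral stop: /d/ (alveolar), /ɖ/ (retroflex), /ɡ/ (velar), /ɢ/ (uvular).
Nasal: /n/ (alveolar), /ɳ/ (retroflex), /ŋ/ (velar).
The uvular row has no nasal member, so the gap is the uvular nasal /ɴ/.

/ɴ/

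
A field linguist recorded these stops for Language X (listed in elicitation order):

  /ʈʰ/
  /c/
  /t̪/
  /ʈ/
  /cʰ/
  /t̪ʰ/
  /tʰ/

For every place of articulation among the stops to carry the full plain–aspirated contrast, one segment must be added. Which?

Plain: /t̪/ (dental), /ʈ/ (retroflex), /c/ (palatal).
Aspirated: /t̪ʰ/ (dental), /tʰ/ (alveolar), /ʈʰ/ (retroflex), /cʰ/ (palatal).
The alveolar row has no plain member, so the gap is the plain alveolar stop /t/.

/t/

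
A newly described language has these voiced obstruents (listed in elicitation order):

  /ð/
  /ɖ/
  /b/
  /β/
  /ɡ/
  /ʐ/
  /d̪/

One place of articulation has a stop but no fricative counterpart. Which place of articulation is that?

velar

Stop: /b/ (bilabial), /d̪/ (dental), /ɖ/ (retroflex), /ɡ/ (velar).
Fricative: /β/ (bilabial), /ð/ (dental), /ʐ/ (retroflex).
Every place of articulation has a fricative member except velar, where /ɣ/ would be expected.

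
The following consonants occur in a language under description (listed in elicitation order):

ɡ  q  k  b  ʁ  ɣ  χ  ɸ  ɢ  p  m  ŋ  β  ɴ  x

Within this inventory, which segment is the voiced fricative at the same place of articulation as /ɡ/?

/ɣ/

/ɡ/ is a voiced velar stop.
The voiced fricative at the same place is a voiced velar fricative — in this inventory, /ɣ/.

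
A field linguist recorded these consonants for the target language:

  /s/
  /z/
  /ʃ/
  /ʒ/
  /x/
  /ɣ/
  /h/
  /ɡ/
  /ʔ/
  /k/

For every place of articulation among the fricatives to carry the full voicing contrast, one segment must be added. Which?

/ɦ/

place of articulation  voiceless  voiced  
alveolar          s         z       
postalveolar      ʃ         ʒ       
velar             x         ɣ       
glottal           h         —       
The glottal row has no voiced member, so the gap is the voiced glottal fricative /ɦ/.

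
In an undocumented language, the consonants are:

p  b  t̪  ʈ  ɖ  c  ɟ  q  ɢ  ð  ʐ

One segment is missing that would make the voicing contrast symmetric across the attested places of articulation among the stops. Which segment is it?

/d̪/

place of articulation  voiceless  voiced  
bilabial          p         b       
dental            t̪        —       
retroflex         ʈ         ɖ       
palatal           c         ɟ       
uvular            q         ɢ       
The dental row has no voiced member, so the gap is the voiced dental stop /d̪/.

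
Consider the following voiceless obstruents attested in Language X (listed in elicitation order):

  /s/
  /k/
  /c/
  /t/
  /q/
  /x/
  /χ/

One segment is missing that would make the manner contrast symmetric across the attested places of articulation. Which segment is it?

/ç/

Stop: /t/ (alveolar), /c/ (palatal), /k/ (velar), /q/ (uvular).
Fricative: /s/ (alveolar), /x/ (velar), /χ/ (uvular).
The palatal row has no fricative member, so the gap is the palatal fricative /ç/.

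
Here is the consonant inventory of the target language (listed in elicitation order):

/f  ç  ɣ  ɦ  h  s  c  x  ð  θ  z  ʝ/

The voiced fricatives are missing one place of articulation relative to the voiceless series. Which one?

labiodental

labiodental: voiceless /f/, voiced —.
dental: voiceless /θ/, voiced /ð/.
alveolar: voiceless /s/, voiced /z/.
palatal: voiceless /ç/, voiced /ʝ/.
velar: voiceless /x/, voiced /ɣ/.
glottal: voiceless /h/, voiced /ɦ/.
Every place of articulation has a voiced member except labiodental, where /v/ would be expected.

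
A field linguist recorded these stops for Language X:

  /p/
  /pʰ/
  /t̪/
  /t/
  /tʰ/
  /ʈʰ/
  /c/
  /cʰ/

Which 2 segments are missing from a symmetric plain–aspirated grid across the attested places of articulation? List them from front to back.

/t̪ʰ/, /ʈ/

bilabial: plain /p/, aspirated /pʰ/.
dental: plain /t̪/, aspirated —.
alveolar: plain /t/, aspirated /tʰ/.
retroflex: plain —, aspirated /ʈʰ/.
palatal: plain /c/, aspirated /cʰ/.
Gaps, from front to back: dental lacks aspirated (/t̪ʰ/); retroflex lacks plain (/ʈ/).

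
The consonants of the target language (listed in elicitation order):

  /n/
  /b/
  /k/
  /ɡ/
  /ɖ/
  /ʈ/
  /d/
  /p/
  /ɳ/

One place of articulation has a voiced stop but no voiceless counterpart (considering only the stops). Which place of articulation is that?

alveolar

place of articulation  voiceless  voiced  
bilabial          p         b       
alveolar          —         d       
retroflex         ʈ         ɖ       
velar             k         ɡ       
Every place of articulation has a voiceless member except alveolar, where /t/ would be expected.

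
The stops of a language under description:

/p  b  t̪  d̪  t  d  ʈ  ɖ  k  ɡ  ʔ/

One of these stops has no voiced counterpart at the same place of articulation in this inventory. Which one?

/ʔ/

Bilabial: /p/ ~ /b/
Dental: /t̪/ ~ /d̪/
Alveolar: /t/ ~ /d/
Retroflex: /ʈ/ ~ /ɖ/
Velar: /k/ ~ /ɡ/
Glottal: only /ʔ/ (voiceless); no voiced partner.
So /ʔ/ is the unpaired segment.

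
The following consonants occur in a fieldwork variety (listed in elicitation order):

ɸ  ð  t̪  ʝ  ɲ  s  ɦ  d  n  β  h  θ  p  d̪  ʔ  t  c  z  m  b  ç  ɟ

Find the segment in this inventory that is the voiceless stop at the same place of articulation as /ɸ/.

/p/

/ɸ/ is a voiceless bilabial fricative.
The voiceless stop at the same place is a voiceless bilabial stop — in this inventory, /p/.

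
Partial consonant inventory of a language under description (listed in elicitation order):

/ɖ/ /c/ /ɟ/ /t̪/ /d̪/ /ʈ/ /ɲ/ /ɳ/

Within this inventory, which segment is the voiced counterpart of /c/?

/c/ is a voiceless palatal stop.
The voiced counterpart is a voiced palatal stop — in this inventory, /ɟ/.

/ɟ/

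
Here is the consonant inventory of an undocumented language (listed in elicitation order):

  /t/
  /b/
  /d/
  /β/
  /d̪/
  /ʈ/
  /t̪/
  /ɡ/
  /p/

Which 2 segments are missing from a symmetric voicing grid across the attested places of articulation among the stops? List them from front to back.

Voiceless: /p/ (bilabial), /t̪/ (dental), /t/ (alveolar), /ʈ/ (retroflex).
Voiced: /b/ (bilabial), /d̪/ (dental), /d/ (alveolar), /ɡ/ (velar).
Gaps, from front to back: retroflex lacks voiced (/ɖ/); velar lacks voiceless (/k/).

/ɖ/, /k/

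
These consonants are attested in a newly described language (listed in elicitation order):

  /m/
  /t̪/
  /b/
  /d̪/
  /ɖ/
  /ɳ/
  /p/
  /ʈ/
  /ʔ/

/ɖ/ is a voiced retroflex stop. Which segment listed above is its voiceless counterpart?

/ʈ/

The voiceless counterpart is a voiceless retroflex stop — in this inventory, /ʈ/.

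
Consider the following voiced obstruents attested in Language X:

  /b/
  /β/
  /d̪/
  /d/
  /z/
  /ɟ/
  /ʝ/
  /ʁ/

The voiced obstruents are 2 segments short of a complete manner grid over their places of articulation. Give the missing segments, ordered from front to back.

Stop: /b/ (bilabial), /d̪/ (dental), /d/ (alveolar), /ɟ/ (palatal).
Fricative: /β/ (bilabial), /z/ (alveolar), /ʝ/ (palatal), /ʁ/ (uvular).
Gaps, from front to back: dental lacks fricative (/ð/); uvular lacks stop (/ɢ/).

/ð/, /ɢ/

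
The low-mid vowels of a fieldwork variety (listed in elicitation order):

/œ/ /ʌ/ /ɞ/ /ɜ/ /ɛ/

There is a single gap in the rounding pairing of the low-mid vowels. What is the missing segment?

/ɔ/

front: unrounded /ɛ/, rounded /œ/.
central: unrounded /ɜ/, rounded /ɞ/.
back: unrounded /ʌ/, rounded —.
The back row has no rounded member, so the gap is the back rounded vowel /ɔ/.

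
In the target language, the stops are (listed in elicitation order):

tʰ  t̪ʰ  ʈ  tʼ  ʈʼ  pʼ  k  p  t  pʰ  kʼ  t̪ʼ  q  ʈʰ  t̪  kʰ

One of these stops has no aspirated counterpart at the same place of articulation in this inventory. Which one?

/q/

Bilabial: /p/ ~ /pʰ/ ~ /pʼ/
Dental: /t̪/ ~ /t̪ʰ/ ~ /t̪ʼ/
Alveolar: /t/ ~ /tʰ/ ~ /tʼ/
Retroflex: /ʈ/ ~ /ʈʰ/ ~ /ʈʼ/
Velar: /k/ ~ /kʰ/ ~ /kʼ/
Uvular: only /q/ (plain); no aspirated partner.
So /q/ is the unpaired segment.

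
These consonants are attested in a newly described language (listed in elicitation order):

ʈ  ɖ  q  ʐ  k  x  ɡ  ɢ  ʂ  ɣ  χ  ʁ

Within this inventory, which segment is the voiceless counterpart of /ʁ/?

/χ/

/ʁ/ is a voiced uvular fricative.
The voiceless counterpart is a voiceless uvular fricative — in this inventory, /χ/.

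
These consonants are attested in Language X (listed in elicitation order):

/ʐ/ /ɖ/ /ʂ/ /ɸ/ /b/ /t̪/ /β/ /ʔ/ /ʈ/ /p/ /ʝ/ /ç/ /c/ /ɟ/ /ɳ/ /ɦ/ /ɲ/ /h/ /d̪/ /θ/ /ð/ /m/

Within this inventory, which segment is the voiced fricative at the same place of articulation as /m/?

/m/ is a bilabial nasal.
The voiced fricative at the same place is a voiced bilabial fricative — in this inventory, /β/.

/β/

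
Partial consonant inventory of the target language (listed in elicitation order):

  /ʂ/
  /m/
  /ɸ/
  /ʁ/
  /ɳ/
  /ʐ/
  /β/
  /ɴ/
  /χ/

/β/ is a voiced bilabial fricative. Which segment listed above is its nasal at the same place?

The nasal at the same place is a bilabial nasal — in this inventory, /m/.

/m/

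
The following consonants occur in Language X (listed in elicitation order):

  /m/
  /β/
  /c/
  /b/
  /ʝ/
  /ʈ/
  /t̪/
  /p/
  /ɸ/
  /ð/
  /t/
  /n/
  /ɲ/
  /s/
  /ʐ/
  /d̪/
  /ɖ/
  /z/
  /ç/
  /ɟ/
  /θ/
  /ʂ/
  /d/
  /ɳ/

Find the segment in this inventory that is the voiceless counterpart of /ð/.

/θ/

/ð/ is a voiced dental fricative.
The voiceless counterpart is a voiceless dental fricative — in this inventory, /θ/.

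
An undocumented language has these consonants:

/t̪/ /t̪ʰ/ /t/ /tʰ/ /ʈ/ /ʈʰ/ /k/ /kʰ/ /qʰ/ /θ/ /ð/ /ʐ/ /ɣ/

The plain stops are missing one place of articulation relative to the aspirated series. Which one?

place of articulation  plain     aspirated
dental            t̪        t̪ʰ     
alveolar          t         tʰ      
retroflex         ʈ         ʈʰ      
velar             k         kʰ      
uvular            —         qʰ      
Every place of articulation has a plain member except uvular, where /q/ would be expected.

uvular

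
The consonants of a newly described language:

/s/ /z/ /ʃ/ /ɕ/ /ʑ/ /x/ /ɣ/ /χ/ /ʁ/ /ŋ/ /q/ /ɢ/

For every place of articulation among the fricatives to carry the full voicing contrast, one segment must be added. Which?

Voiceless: /s/ (alveolar), /ʃ/ (postalveolar), /ɕ/ (alveolo-palatal), /x/ (velar), /χ/ (uvular).
Voiced: /z/ (alveolar), /ʑ/ (alveolo-palatal), /ɣ/ (velar), /ʁ/ (uvular).
The postalveolar row has no voiced member, so the gap is the voiced postalveolar fricative /ʒ/.

/ʒ/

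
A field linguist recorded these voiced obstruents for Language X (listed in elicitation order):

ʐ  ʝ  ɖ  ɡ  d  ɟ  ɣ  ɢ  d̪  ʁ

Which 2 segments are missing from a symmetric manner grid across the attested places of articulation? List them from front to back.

/ð/, /z/

place of articulation  stop      fricative
dental            d̪        —       
alveolar          d         —       
retroflex         ɖ         ʐ       
palatal           ɟ         ʝ       
velar             ɡ         ɣ       
uvular            ɢ         ʁ       
Gaps, from front to back: dental lacks fricative (/ð/); alveolar lacks fricative (/z/).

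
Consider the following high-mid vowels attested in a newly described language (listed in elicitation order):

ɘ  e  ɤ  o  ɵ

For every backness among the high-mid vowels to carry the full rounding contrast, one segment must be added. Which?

Unrounded: /e/ (front), /ɘ/ (central), /ɤ/ (back).
Rounded: /ɵ/ (central), /o/ (back).
The front row has no rounded member, so the gap is the front rounded vowel /ø/.

/ø/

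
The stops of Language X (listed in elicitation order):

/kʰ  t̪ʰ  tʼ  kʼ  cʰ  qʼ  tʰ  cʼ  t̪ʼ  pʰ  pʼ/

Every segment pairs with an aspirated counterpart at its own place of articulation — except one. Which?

Bilabial: /pʰ/ ~ /pʼ/
Dental: /t̪ʰ/ ~ /t̪ʼ/
Alveolar: /tʰ/ ~ /tʼ/
Palatal: /cʰ/ ~ /cʼ/
Velar: /kʰ/ ~ /kʼ/
Uvular: only /qʼ/ (ejective); no aspirated partner.
So /qʼ/ is the unpaired segment.

/qʼ/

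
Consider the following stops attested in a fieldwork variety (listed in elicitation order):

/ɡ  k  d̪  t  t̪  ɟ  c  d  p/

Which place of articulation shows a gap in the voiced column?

Voiceless: /p/ (bilabial), /t̪/ (dental), /t/ (alveolar), /c/ (palatal), /k/ (velar).
Voiced: /d̪/ (dental), /d/ (alveolar), /ɟ/ (palatal), /ɡ/ (velar).
Every place of articulation has a voiced member except bilabial, where /b/ would be expected.

bilabial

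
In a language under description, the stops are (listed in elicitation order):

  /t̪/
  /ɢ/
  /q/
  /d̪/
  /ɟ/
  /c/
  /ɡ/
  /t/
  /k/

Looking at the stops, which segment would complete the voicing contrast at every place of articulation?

/d/

dental: voiceless /t̪/, voiced /d̪/.
alveolar: voiceless /t/, voiced —.
palatal: voiceless /c/, voiced /ɟ/.
velar: voiceless /k/, voiced /ɡ/.
uvular: voiceless /q/, voiced /ɢ/.
The alveolar row has no voiced member, so the gap is the voiced alveolar stop /d/.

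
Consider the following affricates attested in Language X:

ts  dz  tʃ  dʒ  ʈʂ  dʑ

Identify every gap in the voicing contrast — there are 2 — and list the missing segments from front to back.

/ɖʐ/, /tɕ/

place of articulation  voiceless  voiced  
alveolar          ts        dz      
postalveolar      tʃ        dʒ      
retroflex         ʈʂ        —       
alveolo-palatal   —         dʑ      
Gaps, from front to back: retroflex lacks voiced (/ɖʐ/); alveolo-palatal lacks voiceless (/tɕ/).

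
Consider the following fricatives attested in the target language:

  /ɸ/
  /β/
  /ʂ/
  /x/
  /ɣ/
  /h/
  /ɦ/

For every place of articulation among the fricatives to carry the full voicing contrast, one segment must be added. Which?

bilabial: voiceless /ɸ/, voiced /β/.
retroflex: voiceless /ʂ/, voiced —.
velar: voiceless /x/, voiced /ɣ/.
glottal: voiceless /h/, voiced /ɦ/.
The retroflex row has no voiced member, so the gap is the voiced retroflex fricative /ʐ/.

/ʐ/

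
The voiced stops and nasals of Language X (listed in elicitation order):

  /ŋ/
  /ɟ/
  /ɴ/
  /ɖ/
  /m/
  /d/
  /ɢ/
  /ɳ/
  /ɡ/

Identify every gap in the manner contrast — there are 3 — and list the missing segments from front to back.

/b/, /n/, /ɲ/

bilabial: oral stop —, nasal /m/.
alveolar: oral stop /d/, nasal —.
retroflex: oral stop /ɖ/, nasal /ɳ/.
palatal: oral stop /ɟ/, nasal —.
velar: oral stop /ɡ/, nasal /ŋ/.
uvular: oral stop /ɢ/, nasal /ɴ/.
Gaps, from front to back: bilabial lacks oral stop (/b/); alveolar lacks nasal (/n/); palatal lacks nasal (/ɲ/).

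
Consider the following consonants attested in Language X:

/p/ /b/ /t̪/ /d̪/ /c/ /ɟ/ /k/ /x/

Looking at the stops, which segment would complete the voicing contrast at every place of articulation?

Voiceless: /p/ (bilabial), /t̪/ (dental), /c/ (palatal), /k/ (velar).
Voiced: /b/ (bilabial), /d̪/ (dental), /ɟ/ (palatal).
The velar row has no voiced member, so the gap is the voiced velar stop /ɡ/.

/ɡ/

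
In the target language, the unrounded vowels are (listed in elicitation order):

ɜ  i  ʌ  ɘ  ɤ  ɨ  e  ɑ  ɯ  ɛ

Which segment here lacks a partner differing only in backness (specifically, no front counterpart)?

/ɑ/

High: /i/ ~ /ɨ/ ~ /ɯ/
High-mid: /e/ ~ /ɘ/ ~ /ɤ/
Low-mid: /ɛ/ ~ /ɜ/ ~ /ʌ/
Low: only /ɑ/ (back); no front partner.
So /ɑ/ is the unpaired segment.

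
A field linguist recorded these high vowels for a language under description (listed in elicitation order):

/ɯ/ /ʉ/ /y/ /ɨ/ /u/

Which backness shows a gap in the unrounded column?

front: unrounded —, rounded /y/.
central: unrounded /ɨ/, rounded /ʉ/.
back: unrounded /ɯ/, rounded /u/.
Every backness has an unrounded member except front, where /i/ would be expected.

front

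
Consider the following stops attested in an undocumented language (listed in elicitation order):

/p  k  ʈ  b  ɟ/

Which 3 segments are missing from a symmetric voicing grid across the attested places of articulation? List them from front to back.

/ɖ/, /c/, /ɡ/

bilabial: voiceless /p/, voiced /b/.
retroflex: voiceless /ʈ/, voiced —.
palatal: voiceless —, voiced /ɟ/.
velar: voiceless /k/, voiced —.
Gaps, from front to back: retroflex lacks voiced (/ɖ/); palatal lacks voiceless (/c/); velar lacks voiced (/ɡ/).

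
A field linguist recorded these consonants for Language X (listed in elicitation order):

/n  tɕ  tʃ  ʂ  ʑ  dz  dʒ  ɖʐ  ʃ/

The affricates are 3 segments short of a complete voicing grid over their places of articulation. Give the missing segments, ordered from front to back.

alveolar: voiceless —, voiced /dz/.
postalveolar: voiceless /tʃ/, voiced /dʒ/.
retroflex: voiceless —, voiced /ɖʐ/.
alveolo-palatal: voiceless /tɕ/, voiced —.
Gaps, from front to back: alveolar lacks voiceless (/ts/); retroflex lacks voiceless (/ʈʂ/); alveolo-palatal lacks voiced (/dʑ/).

/ts/, /ʈʂ/, /dʑ/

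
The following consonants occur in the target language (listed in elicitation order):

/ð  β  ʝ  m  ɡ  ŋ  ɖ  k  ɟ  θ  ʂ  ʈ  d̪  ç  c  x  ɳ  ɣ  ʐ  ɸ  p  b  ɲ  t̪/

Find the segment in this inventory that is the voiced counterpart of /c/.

/c/ is a voiceless palatal stop.
The voiced counterpart is a voiced palatal stop — in this inventory, /ɟ/.

/ɟ/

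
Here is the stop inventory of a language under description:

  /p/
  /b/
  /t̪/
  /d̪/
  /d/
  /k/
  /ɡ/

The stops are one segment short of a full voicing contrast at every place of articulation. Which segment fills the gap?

bilabial: voiceless /p/, voiced /b/.
dental: voiceless /t̪/, voiced /d̪/.
alveolar: voiceless —, voiced /d/.
velar: voiceless /k/, voiced /ɡ/.
The alveolar row has no voiceless member, so the gap is the voiceless alveolar stop /t/.

/t/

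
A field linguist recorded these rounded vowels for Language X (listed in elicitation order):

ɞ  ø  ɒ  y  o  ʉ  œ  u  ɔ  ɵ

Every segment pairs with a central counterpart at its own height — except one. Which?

/ɒ/

High: /y/ ~ /ʉ/ ~ /u/
High-mid: /ø/ ~ /ɵ/ ~ /o/
Low-mid: /œ/ ~ /ɞ/ ~ /ɔ/
Low: only /ɒ/ (back); no central partner.
So /ɒ/ is the unpaired segment.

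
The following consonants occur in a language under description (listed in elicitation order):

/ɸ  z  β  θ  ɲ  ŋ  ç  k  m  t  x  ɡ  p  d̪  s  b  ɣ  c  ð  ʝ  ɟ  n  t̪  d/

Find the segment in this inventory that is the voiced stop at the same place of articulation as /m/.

/b/

/m/ is a bilabial nasal.
The voiced stop at the same place is a voiced bilabial stop — in this inventory, /b/.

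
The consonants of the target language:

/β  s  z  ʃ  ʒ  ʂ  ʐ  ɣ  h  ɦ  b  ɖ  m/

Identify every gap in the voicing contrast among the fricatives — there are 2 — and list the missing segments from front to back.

place of articulation  voiceless  voiced  
bilabial          —         β       
alveolar          s         z       
postalveolar      ʃ         ʒ       
retroflex         ʂ         ʐ       
velar             —         ɣ       
glottal           h         ɦ       
Gaps, from front to back: bilabial lacks voiceless (/ɸ/); velar lacks voiceless (/x/).

/ɸ/, /x/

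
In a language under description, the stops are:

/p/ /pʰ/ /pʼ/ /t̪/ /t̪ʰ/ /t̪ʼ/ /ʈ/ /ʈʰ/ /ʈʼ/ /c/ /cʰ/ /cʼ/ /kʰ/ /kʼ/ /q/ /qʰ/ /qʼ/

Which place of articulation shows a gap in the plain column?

velar

bilabial: plain /p/, aspirated /pʰ/, ejective /pʼ/.
dental: plain /t̪/, aspirated /t̪ʰ/, ejective /t̪ʼ/.
retroflex: plain /ʈ/, aspirated /ʈʰ/, ejective /ʈʼ/.
palatal: plain /c/, aspirated /cʰ/, ejective /cʼ/.
velar: plain —, aspirated /kʰ/, ejective /kʼ/.
uvular: plain /q/, aspirated /qʰ/, ejective /qʼ/.
Every place of articulation has a plain member except velar, where /k/ would be expected.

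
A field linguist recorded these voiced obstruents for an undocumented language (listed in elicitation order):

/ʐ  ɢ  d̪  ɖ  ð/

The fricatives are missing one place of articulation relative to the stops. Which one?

uvular

place of articulation  stop      fricative
dental            d̪        ð       
retroflex         ɖ         ʐ       
uvular            ɢ         —       
Every place of articulation has a fricative member except uvular, where /ʁ/ would be expected.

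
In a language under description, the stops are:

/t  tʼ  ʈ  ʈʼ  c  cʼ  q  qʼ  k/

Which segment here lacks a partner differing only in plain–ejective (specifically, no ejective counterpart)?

/k/

Alveolar: /t/ ~ /tʼ/
Retroflex: /ʈ/ ~ /ʈʼ/
Palatal: /c/ ~ /cʼ/
Uvular: /q/ ~ /qʼ/
Velar: only /k/ (plain); no ejective partner.
So /k/ is the unpaired segment.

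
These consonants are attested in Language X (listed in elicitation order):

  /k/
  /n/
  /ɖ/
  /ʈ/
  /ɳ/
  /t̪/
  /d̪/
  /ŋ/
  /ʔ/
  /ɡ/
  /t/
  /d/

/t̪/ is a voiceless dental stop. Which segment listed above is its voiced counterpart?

The voiced counterpart is a voiced dental stop — in this inventory, /d̪/.

/d̪/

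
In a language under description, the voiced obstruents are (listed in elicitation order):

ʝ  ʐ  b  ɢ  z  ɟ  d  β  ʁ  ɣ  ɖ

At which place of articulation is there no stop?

place of articulation  stop      fricative
bilabial          b         β       
alveolar          d         z       
retroflex         ɖ         ʐ       
palatal           ɟ         ʝ       
velar             —         ɣ       
uvular            ɢ         ʁ       
Every place of articulation has a stop member except velar, where /ɡ/ would be expected.

velar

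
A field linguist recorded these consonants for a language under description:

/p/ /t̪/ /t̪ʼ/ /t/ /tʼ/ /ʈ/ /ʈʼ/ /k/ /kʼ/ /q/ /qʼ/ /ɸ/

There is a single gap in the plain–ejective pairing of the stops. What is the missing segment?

/pʼ/

bilabial: plain /p/, ejective —.
dental: plain /t̪/, ejective /t̪ʼ/.
alveolar: plain /t/, ejective /tʼ/.
retroflex: plain /ʈ/, ejective /ʈʼ/.
velar: plain /k/, ejective /kʼ/.
uvular: plain /q/, ejective /qʼ/.
The bilabial row has no ejective member, so the gap is the ejective bilabial stop /pʼ/.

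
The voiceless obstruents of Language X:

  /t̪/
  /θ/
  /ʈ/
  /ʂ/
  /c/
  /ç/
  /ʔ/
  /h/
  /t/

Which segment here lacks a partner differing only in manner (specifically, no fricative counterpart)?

Dental: /t̪/ ~ /θ/
Retroflex: /ʈ/ ~ /ʂ/
Palatal: /c/ ~ /ç/
Glottal: /ʔ/ ~ /h/
Alveolar: only /t/ (stop); no fricative partner.
So /t/ is the unpaired segment.

/t/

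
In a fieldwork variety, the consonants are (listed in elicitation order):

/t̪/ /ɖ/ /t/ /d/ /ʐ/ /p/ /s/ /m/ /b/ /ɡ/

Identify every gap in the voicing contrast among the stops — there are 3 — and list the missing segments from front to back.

place of articulation  voiceless  voiced  
bilabial          p         b       
dental            t̪        —       
alveolar          t         d       
retroflex         —         ɖ       
velar             —         ɡ       
Gaps, from front to back: dental lacks voiced (/d̪/); retroflex lacks voiceless (/ʈ/); velar lacks voiceless (/k/).

/d̪/, /ʈ/, /k/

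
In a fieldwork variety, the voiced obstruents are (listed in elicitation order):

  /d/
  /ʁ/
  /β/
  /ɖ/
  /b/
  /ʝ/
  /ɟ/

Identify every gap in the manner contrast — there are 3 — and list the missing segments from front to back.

/z/, /ʐ/, /ɢ/

bilabial: stop /b/, fricative /β/.
alveolar: stop /d/, fricative —.
retroflex: stop /ɖ/, fricative —.
palatal: stop /ɟ/, fricative /ʝ/.
uvular: stop —, fricative /ʁ/.
Gaps, from front to back: alveolar lacks fricative (/z/); retroflex lacks fricative (/ʐ/); uvular lacks stop (/ɢ/).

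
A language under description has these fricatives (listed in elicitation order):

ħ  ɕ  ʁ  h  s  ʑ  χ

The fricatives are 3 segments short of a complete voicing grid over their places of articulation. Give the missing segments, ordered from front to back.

Voiceless: /s/ (alveolar), /ɕ/ (alveolo-palatal), /χ/ (uvular), /ħ/ (pharyngeal), /h/ (glottal).
Voiced: /ʑ/ (alveolo-palatal), /ʁ/ (uvular).
Gaps, from front to back: alveolar lacks voiced (/z/); pharyngeal lacks voiced (/ʕ/); glottal lacks voiced (/ɦ/).

/z/, /ʕ/, /ɦ/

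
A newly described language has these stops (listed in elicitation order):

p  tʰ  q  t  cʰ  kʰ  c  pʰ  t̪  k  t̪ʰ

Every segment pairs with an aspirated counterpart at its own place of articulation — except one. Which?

/q/

Bilabial: /p/ ~ /pʰ/
Dental: /t̪/ ~ /t̪ʰ/
Alveolar: /t/ ~ /tʰ/
Palatal: /c/ ~ /cʰ/
Velar: /k/ ~ /kʰ/
Uvular: only /q/ (plain); no aspirated partner.
So /q/ is the unpaired segment.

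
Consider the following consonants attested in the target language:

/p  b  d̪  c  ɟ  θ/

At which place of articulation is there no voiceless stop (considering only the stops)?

Voiceless: /p/ (bilabial), /c/ (palatal).
Voiced: /b/ (bilabial), /d̪/ (dental), /ɟ/ (palatal).
Every place of articulation has a voiceless member except dental, where /t̪/ would be expected.

dental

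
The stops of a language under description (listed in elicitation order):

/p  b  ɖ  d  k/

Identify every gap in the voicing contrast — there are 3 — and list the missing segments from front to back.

/t/, /ʈ/, /ɡ/

place of articulation  voiceless  voiced  
bilabial          p         b       
alveolar          —         d       
retroflex         —         ɖ       
velar             k         —       
Gaps, from front to back: alveolar lacks voiceless (/t/); retroflex lacks voiceless (/ʈ/); velar lacks voiced (/ɡ/).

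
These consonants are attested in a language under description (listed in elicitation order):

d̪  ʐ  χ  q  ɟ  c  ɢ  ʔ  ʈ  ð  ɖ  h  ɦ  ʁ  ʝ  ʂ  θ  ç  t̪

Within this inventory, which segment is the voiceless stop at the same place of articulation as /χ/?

/χ/ is a voiceless uvular fricative.
The voiceless stop at the same place is a voiceless uvular stop — in this inventory, /q/.

/q/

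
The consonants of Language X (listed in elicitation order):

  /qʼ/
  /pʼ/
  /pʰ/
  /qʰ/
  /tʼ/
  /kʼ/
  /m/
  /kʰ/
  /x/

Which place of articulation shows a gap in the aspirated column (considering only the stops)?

bilabial: aspirated /pʰ/, ejective /pʼ/.
alveolar: aspirated —, ejective /tʼ/.
velar: aspirated /kʰ/, ejective /kʼ/.
uvular: aspirated /qʰ/, ejective /qʼ/.
Every place of articulation has an aspirated member except alveolar, where /tʰ/ would be expected.

alveolar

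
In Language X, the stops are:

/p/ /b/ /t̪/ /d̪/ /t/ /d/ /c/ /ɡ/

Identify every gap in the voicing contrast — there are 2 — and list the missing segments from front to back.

Voiceless: /p/ (bilabial), /t̪/ (dental), /t/ (alveolar), /c/ (palatal).
Voiced: /b/ (bilabial), /d̪/ (dental), /d/ (alveolar), /ɡ/ (velar).
Gaps, from front to back: palatal lacks voiced (/ɟ/); velar lacks voiceless (/k/).

/ɟ/, /k/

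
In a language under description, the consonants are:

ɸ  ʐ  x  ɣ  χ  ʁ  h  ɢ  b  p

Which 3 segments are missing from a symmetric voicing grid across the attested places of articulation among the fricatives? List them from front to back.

/β/, /ʂ/, /ɦ/

Voiceless: /ɸ/ (bilabial), /x/ (velar), /χ/ (uvular), /h/ (glottal).
Voiced: /ʐ/ (retroflex), /ɣ/ (velar), /ʁ/ (uvular).
Gaps, from front to back: bilabial lacks voiced (/β/); retroflex lacks voiceless (/ʂ/); glottal lacks voiced (/ɦ/).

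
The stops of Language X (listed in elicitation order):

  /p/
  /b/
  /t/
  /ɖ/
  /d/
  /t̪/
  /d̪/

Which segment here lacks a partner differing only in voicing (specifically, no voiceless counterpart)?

Bilabial: /p/ ~ /b/
Dental: /t̪/ ~ /d̪/
Alveolar: /t/ ~ /d/
Retroflex: only /ɖ/ (voiced); no voiceless partner.
So /ɖ/ is the unpaired segment.

/ɖ/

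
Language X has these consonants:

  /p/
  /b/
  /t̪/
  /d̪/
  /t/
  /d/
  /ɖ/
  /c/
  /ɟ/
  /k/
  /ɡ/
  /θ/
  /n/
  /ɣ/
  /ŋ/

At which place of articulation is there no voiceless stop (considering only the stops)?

bilabial: voiceless /p/, voiced /b/.
dental: voiceless /t̪/, voiced /d̪/.
alveolar: voiceless /t/, voiced /d/.
retroflex: voiceless —, voiced /ɖ/.
palatal: voiceless /c/, voiced /ɟ/.
velar: voiceless /k/, voiced /ɡ/.
Every place of articulation has a voiceless member except retroflex, where /ʈ/ would be expected.

retroflex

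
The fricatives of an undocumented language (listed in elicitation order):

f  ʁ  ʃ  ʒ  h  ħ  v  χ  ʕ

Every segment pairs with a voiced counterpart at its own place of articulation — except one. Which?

/h/

Labiodental: /f/ ~ /v/
Postalveolar: /ʃ/ ~ /ʒ/
Uvular: /χ/ ~ /ʁ/
Pharyngeal: /ħ/ ~ /ʕ/
Glottal: only /h/ (voiceless); no voiced partner.
So /h/ is the unpaired segment.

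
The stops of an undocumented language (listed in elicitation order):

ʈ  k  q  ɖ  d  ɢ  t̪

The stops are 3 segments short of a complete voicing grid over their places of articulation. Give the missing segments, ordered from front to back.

/d̪/, /t/, /ɡ/

dental: voiceless /t̪/, voiced —.
alveolar: voiceless —, voiced /d/.
retroflex: voiceless /ʈ/, voiced /ɖ/.
velar: voiceless /k/, voiced —.
uvular: voiceless /q/, voiced /ɢ/.
Gaps, from front to back: dental lacks voiced (/d̪/); alveolar lacks voiceless (/t/); velar lacks voiced (/ɡ/).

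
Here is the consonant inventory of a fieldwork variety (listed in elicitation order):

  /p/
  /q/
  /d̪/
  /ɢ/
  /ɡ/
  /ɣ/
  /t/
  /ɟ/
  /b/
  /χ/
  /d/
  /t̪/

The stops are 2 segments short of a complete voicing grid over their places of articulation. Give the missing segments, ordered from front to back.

/c/, /k/

place of articulation  voiceless  voiced  
bilabial          p         b       
dental            t̪        d̪      
alveolar          t         d       
palatal           —         ɟ       
velar             —         ɡ       
uvular            q         ɢ       
Gaps, from front to back: palatal lacks voiceless (/c/); velar lacks voiceless (/k/).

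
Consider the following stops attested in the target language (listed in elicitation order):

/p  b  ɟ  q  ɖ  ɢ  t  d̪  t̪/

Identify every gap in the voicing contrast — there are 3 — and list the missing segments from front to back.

/d/, /ʈ/, /c/

place of articulation  voiceless  voiced  
bilabial          p         b       
dental            t̪        d̪      
alveolar          t         —       
retroflex         —         ɖ       
palatal           —         ɟ       
uvular            q         ɢ       
Gaps, from front to back: alveolar lacks voiced (/d/); retroflex lacks voiceless (/ʈ/); palatal lacks voiceless (/c/).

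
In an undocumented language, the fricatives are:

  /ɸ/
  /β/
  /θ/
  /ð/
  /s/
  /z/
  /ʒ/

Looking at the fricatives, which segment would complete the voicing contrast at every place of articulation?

Voiceless: /ɸ/ (bilabial), /θ/ (dental), /s/ (alveolar).
Voiced: /β/ (bilabial), /ð/ (dental), /z/ (alveolar), /ʒ/ (postalveolar).
The postalveolar row has no voiceless member, so the gap is the voiceless postalveolar fricative /ʃ/.

/ʃ/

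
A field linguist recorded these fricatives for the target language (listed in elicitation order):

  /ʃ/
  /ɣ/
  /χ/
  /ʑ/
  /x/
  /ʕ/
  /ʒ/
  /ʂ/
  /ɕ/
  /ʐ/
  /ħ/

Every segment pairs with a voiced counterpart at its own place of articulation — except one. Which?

Postalveolar: /ʃ/ ~ /ʒ/
Retroflex: /ʂ/ ~ /ʐ/
Alveolo-palatal: /ɕ/ ~ /ʑ/
Velar: /x/ ~ /ɣ/
Pharyngeal: /ħ/ ~ /ʕ/
Uvular: only /χ/ (voiceless); no voiced partner.
So /χ/ is the unpaired segment.

/χ/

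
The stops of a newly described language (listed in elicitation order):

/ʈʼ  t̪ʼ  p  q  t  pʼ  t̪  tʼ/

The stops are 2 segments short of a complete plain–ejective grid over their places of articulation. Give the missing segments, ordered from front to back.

/ʈ/, /qʼ/

Plain: /p/ (bilabial), /t̪/ (dental), /t/ (alveolar), /q/ (uvular).
Ejective: /pʼ/ (bilabial), /t̪ʼ/ (dental), /tʼ/ (alveolar), /ʈʼ/ (retroflex).
Gaps, from front to back: retroflex lacks plain (/ʈ/); uvular lacks ejective (/qʼ/).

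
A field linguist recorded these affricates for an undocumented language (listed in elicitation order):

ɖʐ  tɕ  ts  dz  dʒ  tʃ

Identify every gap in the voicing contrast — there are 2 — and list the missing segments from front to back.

place of articulation  voiceless  voiced  
alveolar          ts        dz      
postalveolar      tʃ        dʒ      
retroflex         —         ɖʐ      
alveolo-palatal   tɕ        —       
Gaps, from front to back: retroflex lacks voiceless (/ʈʂ/); alveolo-palatal lacks voiced (/dʑ/).

/ʈʂ/, /dʑ/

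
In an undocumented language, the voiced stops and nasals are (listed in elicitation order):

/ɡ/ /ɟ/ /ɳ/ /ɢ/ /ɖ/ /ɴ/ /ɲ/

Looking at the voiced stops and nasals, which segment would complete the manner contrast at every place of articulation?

place of articulation  oral stop  nasal   
retroflex         ɖ         ɳ       
palatal           ɟ         ɲ       
velar             ɡ         —       
uvular            ɢ         ɴ       
The velar row has no nasal member, so the gap is the velar nasal /ŋ/.

/ŋ/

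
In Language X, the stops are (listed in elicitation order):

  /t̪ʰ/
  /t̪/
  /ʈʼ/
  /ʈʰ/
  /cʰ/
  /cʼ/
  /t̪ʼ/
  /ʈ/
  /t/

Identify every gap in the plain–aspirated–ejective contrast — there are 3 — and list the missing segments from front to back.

/tʰ/, /tʼ/, /c/

dental: plain /t̪/, aspirated /t̪ʰ/, ejective /t̪ʼ/.
alveolar: plain /t/, aspirated —, ejective —.
retroflex: plain /ʈ/, aspirated /ʈʰ/, ejective /ʈʼ/.
palatal: plain —, aspirated /cʰ/, ejective /cʼ/.
Gaps, from front to back: alveolar lacks aspirated (/tʰ/); alveolar lacks ejective (/tʼ/); palatal lacks plain (/c/).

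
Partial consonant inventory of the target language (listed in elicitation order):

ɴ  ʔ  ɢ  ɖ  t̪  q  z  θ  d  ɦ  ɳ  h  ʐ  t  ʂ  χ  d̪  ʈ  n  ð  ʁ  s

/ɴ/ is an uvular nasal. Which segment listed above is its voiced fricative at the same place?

The voiced fricative at the same place is a voiced uvular fricative — in this inventory, /ʁ/.

/ʁ/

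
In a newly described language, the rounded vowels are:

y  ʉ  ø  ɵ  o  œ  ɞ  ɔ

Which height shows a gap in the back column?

high

high: front /y/, central /ʉ/, back —.
high-mid: front /ø/, central /ɵ/, back /o/.
low-mid: front /œ/, central /ɞ/, back /ɔ/.
Every height has a back member except high, where /u/ would be expected.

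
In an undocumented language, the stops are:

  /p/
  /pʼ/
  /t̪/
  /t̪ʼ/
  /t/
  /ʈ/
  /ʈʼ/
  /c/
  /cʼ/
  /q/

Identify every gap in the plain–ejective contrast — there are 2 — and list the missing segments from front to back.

Plain: /p/ (bilabial), /t̪/ (dental), /t/ (alveolar), /ʈ/ (retroflex), /c/ (palatal), /q/ (uvular).
Ejective: /pʼ/ (bilabial), /t̪ʼ/ (dental), /ʈʼ/ (retroflex), /cʼ/ (palatal).
Gaps, from front to back: alveolar lacks ejective (/tʼ/); uvular lacks ejective (/qʼ/).

/tʼ/, /qʼ/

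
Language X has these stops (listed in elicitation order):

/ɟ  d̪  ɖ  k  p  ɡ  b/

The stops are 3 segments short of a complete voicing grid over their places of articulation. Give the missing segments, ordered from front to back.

place of articulation  voiceless  voiced  
bilabial          p         b       
dental            —         d̪      
retroflex         —         ɖ       
palatal           —         ɟ       
velar             k         ɡ       
Gaps, from front to back: dental lacks voiceless (/t̪/); retroflex lacks voiceless (/ʈ/); palatal lacks voiceless (/c/).

/t̪/, /ʈ/, /c/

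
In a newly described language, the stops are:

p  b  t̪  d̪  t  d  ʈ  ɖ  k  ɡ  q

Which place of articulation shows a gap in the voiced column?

uvular

bilabial: voiceless /p/, voiced /b/.
dental: voiceless /t̪/, voiced /d̪/.
alveolar: voiceless /t/, voiced /d/.
retroflex: voiceless /ʈ/, voiced /ɖ/.
velar: voiceless /k/, voiced /ɡ/.
uvular: voiceless /q/, voiced —.
Every place of articulation has a voiced member except uvular, where /ɢ/ would be expected.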